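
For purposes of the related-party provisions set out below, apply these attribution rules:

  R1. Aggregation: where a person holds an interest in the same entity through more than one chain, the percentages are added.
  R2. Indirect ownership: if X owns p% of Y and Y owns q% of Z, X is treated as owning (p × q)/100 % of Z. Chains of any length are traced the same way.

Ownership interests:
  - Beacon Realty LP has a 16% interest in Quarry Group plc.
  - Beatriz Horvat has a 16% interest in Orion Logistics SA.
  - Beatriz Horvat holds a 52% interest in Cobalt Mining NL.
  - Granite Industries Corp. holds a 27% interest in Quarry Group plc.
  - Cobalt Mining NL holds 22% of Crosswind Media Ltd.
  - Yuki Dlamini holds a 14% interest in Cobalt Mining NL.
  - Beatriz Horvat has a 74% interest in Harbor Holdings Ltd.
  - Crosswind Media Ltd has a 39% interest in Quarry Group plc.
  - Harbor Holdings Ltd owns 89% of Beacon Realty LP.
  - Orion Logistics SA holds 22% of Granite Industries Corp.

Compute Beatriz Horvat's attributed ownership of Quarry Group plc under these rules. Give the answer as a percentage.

Chain via Orion Logistics SA → Granite Industries Corp. (R2): 16% × 22% × 27% = 0.9504% of Quarry Group plc.
Chain via Harbor Holdings Ltd → Beacon Realty LP (R2): 74% × 89% × 16% = 10.5376% of Quarry Group plc.
Chain via Cobalt Mining NL → Crosswind Media Ltd (R2): 52% × 22% × 39% = 4.4616% of Quarry Group plc.
Aggregating (R1): 0.9504% + 10.5376% + 4.4616% = 15.9496%.

15.9496%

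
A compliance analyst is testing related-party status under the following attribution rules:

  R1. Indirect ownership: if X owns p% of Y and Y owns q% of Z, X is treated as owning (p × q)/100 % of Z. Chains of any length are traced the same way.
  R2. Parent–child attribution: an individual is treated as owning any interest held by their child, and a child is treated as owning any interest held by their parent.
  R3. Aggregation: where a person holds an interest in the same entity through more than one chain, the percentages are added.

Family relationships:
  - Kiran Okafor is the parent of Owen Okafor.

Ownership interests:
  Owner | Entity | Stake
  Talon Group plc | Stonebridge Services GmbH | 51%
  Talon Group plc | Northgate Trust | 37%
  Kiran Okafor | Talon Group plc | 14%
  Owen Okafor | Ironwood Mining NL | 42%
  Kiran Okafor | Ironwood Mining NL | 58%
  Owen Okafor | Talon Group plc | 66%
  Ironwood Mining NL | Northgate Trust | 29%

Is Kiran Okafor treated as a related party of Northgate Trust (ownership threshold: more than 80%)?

No

By parent–child attribution (R2), Kiran Okafor is treated as also owning Owen Okafor's interest in Ironwood Mining NL, giving 58% + 42% = 100%.
By parent–child attribution (R2), Kiran Okafor is treated as also owning Owen Okafor's interest in Talon Group plc, giving 14% + 66% = 80%.
Chain via Ironwood Mining NL (R1): 100% × 29% = 29% of Northgate Trust.
Chain via Talon Group plc (R1): 80% × 37% = 29.6% of Northgate Trust.
Aggregating (R3): 29% + 29.6% = 58.6%.
58.6% does not exceed the 80% threshold, so Kiran is not a related party to Northgate Trust.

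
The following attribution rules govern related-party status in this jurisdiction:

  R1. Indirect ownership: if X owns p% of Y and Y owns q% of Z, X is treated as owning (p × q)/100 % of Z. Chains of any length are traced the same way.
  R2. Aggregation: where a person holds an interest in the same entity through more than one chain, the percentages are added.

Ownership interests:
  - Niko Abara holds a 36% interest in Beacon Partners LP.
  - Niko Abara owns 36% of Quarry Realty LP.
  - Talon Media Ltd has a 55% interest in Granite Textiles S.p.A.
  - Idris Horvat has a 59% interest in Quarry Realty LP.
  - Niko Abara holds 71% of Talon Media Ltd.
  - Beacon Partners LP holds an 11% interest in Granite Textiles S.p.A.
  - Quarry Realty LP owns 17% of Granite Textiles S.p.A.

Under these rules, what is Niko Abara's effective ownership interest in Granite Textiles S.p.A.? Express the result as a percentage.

49.13%

Chain via Beacon Partners LP (R1): 36% × 11% = 3.96% of Granite Textiles S.p.A.
Chain via Talon Media Ltd (R1): 71% × 55% = 39.05% of Granite Textiles S.p.A.
Chain via Quarry Realty LP (R1): 36% × 17% = 6.12% of Granite Textiles S.p.A.
Aggregating (R2): 3.96% + 39.05% + 6.12% = 49.13%.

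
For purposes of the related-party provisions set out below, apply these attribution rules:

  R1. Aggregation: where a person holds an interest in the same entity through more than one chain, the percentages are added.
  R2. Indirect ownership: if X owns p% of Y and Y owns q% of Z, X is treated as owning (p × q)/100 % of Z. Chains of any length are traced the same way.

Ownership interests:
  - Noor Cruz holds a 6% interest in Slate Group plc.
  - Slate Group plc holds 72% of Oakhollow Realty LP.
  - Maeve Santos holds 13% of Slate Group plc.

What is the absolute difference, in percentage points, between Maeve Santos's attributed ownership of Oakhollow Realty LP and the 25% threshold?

Chain via Slate Group plc (R2): 13% × 72% = 9.36% of Oakhollow Realty LP.
9.36% falls short of the 25% threshold by 15.64 percentage points.

15.64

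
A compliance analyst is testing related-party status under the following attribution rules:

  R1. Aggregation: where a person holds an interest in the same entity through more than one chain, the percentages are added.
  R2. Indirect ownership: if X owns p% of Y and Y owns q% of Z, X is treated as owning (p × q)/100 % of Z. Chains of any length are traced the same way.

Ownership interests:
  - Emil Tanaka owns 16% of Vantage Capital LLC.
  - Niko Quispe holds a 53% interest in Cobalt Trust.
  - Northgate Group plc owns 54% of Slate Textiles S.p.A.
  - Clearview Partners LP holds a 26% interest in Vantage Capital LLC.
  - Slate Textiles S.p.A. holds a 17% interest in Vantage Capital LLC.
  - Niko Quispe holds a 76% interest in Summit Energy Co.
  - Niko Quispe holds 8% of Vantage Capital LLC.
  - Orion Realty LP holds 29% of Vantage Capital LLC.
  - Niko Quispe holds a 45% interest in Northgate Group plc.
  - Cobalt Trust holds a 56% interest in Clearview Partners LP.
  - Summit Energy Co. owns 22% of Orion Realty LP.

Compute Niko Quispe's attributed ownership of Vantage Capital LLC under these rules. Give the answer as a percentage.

24.6966%

Chain via Cobalt Trust → Clearview Partners LP (R2): 53% × 56% × 26% = 7.7168% of Vantage Capital LLC.
Chain via Summit Energy Co. → Orion Realty LP (R2): 76% × 22% × 29% = 4.8488% of Vantage Capital LLC.
Chain via Northgate Group plc → Slate Textiles S.p.A. (R2): 45% × 54% × 17% = 4.131% of Vantage Capital LLC.
Direct interest in Vantage Capital LLC: 8%.
Aggregating (R1): 7.7168% + 4.8488% + 4.131% + 8% = 24.6966%.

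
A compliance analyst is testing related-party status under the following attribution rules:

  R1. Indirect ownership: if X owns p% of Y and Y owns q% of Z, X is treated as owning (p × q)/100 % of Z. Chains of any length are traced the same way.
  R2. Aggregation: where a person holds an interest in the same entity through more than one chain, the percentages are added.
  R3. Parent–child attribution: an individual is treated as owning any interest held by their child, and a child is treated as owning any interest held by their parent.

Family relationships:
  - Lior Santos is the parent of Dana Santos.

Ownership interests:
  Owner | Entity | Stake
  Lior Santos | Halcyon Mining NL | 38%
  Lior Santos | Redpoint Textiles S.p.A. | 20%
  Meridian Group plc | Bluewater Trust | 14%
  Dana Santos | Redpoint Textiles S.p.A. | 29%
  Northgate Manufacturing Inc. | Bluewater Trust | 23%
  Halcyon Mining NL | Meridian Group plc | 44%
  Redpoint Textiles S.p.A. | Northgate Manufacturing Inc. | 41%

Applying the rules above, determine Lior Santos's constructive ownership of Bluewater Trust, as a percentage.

By parent–child attribution (R3), Lior Santos is treated as also owning Dana Santos's interest in Redpoint Textiles S.p.A, giving 20% + 29% = 49%.
Chain via Halcyon Mining NL → Meridian Group plc (R1): 38% × 44% × 14% = 2.3408% of Bluewater Trust.
Chain via Redpoint Textiles S.p.A. → Northgate Manufacturing Inc. (R1): 49% × 41% × 23% = 4.6207% of Bluewater Trust.
Aggregating (R2): 2.3408% + 4.6207% = 6.9615%.

6.9615%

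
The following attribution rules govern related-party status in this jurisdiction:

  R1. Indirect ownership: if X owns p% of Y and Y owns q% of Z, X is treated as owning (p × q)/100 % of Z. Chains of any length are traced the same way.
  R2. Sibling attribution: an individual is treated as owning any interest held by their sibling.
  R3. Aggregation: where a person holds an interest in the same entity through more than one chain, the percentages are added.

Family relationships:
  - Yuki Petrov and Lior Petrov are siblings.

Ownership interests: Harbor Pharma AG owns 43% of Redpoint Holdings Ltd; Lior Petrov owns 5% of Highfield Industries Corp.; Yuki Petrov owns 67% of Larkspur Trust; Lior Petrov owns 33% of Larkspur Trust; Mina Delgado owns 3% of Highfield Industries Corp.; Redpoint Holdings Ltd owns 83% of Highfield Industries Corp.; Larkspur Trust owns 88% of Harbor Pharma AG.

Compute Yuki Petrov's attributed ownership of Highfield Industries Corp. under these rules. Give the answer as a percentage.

By sibling attribution (R2), Yuki Petrov is treated as also owning Lior Petrov's interest in Larkspur Trust, giving 67% + 33% = 100%.
By sibling attribution (R2), Yuki Petrov is treated as owning Lior Petrov's 5% interest in Highfield Industries Corp.
Chain via Larkspur Trust → Harbor Pharma AG → Redpoint Holdings Ltd (R1): 100% × 88% × 43% × 83% = 31.4072% of Highfield Industries Corp.
Direct interest in Highfield Industries Corp: 5%.
Aggregating (R3): 31.4072% + 5% = 36.4072%.

36.4072%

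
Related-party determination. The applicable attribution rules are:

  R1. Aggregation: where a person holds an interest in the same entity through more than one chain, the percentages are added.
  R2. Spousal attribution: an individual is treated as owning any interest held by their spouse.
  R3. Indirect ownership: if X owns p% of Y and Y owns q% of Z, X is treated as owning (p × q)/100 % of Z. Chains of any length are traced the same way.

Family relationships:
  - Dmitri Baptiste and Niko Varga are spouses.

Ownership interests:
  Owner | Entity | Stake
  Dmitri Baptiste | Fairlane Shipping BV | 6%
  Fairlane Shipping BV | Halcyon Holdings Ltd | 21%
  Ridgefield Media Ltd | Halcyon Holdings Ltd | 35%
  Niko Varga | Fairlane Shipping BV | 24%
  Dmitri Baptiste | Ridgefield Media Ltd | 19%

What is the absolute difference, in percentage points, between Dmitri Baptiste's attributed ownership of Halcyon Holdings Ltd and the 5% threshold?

By spousal attribution (R2), Dmitri Baptiste is treated as also owning Niko Varga's interest in Fairlane Shipping BV, giving 6% + 24% = 30%.
Chain via Fairlane Shipping BV (R3): 30% × 21% = 6.3% of Halcyon Holdings Ltd.
Chain via Ridgefield Media Ltd (R3): 19% × 35% = 6.65% of Halcyon Holdings Ltd.
Aggregating (R1): 6.3% + 6.65% = 12.95%.
12.95% exceeds the 5% threshold by 7.95 percentage points.

7.95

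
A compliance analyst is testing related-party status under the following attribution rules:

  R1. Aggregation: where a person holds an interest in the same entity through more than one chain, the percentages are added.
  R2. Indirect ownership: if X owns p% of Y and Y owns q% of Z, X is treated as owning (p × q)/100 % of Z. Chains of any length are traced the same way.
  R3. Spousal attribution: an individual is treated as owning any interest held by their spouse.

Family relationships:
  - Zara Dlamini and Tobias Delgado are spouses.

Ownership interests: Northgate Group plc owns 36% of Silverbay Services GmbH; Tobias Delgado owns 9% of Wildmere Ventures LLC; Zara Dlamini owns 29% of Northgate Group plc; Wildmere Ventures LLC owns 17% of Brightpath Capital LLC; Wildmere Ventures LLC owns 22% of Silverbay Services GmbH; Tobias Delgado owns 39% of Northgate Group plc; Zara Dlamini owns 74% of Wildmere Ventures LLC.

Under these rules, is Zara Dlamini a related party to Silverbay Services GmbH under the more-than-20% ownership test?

Yes

By spousal attribution (R3), Zara Dlamini is treated as also owning Tobias Delgado's interest in Wildmere Ventures LLC, giving 74% + 9% = 83%.
By spousal attribution (R3), Zara Dlamini is treated as also owning Tobias Delgado's interest in Northgate Group plc, giving 29% + 39% = 68%.
Chain via Wildmere Ventures LLC (R2): 83% × 22% = 18.26% of Silverbay Services GmbH.
Chain via Northgate Group plc (R2): 68% × 36% = 24.48% of Silverbay Services GmbH.
Aggregating (R1): 18.26% + 24.48% = 42.74%.
42.74% exceeds the 20% threshold, so Zara is a related party to Silverbay Services GmbH.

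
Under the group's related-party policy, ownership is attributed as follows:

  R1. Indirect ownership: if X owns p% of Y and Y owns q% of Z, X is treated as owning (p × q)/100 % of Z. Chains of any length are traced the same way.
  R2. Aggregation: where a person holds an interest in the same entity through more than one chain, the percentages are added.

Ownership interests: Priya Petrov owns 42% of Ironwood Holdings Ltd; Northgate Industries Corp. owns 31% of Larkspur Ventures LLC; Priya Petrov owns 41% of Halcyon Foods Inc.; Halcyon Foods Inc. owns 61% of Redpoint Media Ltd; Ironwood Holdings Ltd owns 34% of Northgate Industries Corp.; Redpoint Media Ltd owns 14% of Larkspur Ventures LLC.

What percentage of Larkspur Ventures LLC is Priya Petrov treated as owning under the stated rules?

7.9282%

Chain via Halcyon Foods Inc. → Redpoint Media Ltd (R1): 41% × 61% × 14% = 3.5014% of Larkspur Ventures LLC.
Chain via Ironwood Holdings Ltd → Northgate Industries Corp. (R1): 42% × 34% × 31% = 4.4268% of Larkspur Ventures LLC.
Aggregating (R2): 3.5014% + 4.4268% = 7.9282%.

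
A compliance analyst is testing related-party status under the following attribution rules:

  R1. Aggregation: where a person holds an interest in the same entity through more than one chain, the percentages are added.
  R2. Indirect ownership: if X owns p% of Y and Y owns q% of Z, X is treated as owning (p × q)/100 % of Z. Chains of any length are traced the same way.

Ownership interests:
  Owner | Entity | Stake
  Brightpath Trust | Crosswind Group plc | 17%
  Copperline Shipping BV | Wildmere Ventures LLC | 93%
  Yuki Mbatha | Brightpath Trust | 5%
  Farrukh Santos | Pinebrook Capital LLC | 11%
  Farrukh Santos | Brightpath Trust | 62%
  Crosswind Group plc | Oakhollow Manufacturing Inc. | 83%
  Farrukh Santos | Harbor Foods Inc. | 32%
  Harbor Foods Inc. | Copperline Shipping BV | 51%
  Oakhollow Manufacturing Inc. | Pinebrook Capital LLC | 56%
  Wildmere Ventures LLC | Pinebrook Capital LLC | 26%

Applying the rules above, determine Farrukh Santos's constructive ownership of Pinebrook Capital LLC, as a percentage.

19.845168%

Chain via Brightpath Trust → Crosswind Group plc → Oakhollow Manufacturing Inc. (R2): 62% × 17% × 83% × 56% = 4.898992% of Pinebrook Capital LLC.
Chain via Harbor Foods Inc. → Copperline Shipping BV → Wildmere Ventures LLC (R2): 32% × 51% × 93% × 26% = 3.946176% of Pinebrook Capital LLC.
Direct interest in Pinebrook Capital LLC: 11%.
Aggregating (R1): 4.898992% + 3.946176% + 11% = 19.845168%.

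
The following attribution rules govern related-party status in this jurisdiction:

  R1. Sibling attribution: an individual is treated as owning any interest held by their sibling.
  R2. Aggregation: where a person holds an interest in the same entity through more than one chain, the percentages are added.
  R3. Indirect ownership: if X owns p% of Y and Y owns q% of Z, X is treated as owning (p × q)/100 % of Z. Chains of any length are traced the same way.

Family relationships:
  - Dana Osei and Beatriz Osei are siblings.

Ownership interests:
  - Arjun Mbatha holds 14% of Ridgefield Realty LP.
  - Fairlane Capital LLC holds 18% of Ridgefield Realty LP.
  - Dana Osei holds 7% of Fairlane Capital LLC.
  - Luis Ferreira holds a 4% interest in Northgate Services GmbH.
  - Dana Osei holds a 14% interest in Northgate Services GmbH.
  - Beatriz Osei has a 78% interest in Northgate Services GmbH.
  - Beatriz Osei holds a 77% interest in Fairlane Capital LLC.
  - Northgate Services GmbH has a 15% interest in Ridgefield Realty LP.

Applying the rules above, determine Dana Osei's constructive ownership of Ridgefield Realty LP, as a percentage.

By sibling attribution (R1), Dana Osei is treated as also owning Beatriz Osei's interest in Fairlane Capital LLC, giving 7% + 77% = 84%.
By sibling attribution (R1), Dana Osei is treated as also owning Beatriz Osei's interest in Northgate Services GmbH, giving 14% + 78% = 92%.
Chain via Fairlane Capital LLC (R3): 84% × 18% = 15.12% of Ridgefield Realty LP.
Chain via Northgate Services GmbH (R3): 92% × 15% = 13.8% of Ridgefield Realty LP.
Aggregating (R2): 15.12% + 13.8% = 28.92%.

28.92%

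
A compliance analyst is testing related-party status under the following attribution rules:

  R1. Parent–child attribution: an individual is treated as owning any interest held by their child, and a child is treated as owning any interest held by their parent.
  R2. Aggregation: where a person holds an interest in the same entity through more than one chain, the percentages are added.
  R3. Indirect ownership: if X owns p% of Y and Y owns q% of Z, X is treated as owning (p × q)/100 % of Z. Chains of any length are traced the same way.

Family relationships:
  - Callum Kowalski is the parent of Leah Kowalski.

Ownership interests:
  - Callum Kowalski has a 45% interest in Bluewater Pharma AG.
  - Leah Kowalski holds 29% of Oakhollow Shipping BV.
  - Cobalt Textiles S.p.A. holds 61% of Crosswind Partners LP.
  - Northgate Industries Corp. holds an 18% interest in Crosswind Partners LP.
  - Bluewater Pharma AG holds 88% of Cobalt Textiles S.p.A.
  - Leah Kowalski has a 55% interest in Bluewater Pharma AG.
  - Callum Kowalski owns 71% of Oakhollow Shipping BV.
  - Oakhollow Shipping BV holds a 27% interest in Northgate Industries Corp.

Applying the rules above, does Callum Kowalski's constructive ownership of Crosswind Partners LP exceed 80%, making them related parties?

No

By parent–child attribution (R1), Callum Kowalski is treated as also owning Leah Kowalski's interest in Bluewater Pharma AG, giving 45% + 55% = 100%.
By parent–child attribution (R1), Callum Kowalski is treated as also owning Leah Kowalski's interest in Oakhollow Shipping BV, giving 71% + 29% = 100%.
Chain via Bluewater Pharma AG → Cobalt Textiles S.p.A. (R3): 100% × 88% × 61% = 53.68% of Crosswind Partners LP.
Chain via Oakhollow Shipping BV → Northgate Industries Corp. (R3): 100% × 27% × 18% = 4.86% of Crosswind Partners LP.
Aggregating (R2): 53.68% + 4.86% = 58.54%.
58.54% does not exceed the 80% threshold, so Callum is not a related party to Crosswind Partners LP.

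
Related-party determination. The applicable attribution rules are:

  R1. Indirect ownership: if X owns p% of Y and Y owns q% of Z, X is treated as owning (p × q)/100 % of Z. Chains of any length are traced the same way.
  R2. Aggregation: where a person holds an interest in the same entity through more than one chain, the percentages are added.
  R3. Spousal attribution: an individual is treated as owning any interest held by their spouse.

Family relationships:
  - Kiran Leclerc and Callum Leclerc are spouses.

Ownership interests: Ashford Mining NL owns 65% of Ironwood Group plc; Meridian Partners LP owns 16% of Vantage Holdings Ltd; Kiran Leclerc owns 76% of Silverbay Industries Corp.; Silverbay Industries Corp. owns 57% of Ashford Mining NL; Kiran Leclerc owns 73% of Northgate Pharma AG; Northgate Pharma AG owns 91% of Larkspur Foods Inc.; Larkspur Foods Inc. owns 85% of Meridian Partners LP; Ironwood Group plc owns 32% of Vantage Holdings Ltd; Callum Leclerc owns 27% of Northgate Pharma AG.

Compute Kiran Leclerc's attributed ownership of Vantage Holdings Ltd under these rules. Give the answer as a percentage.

21.38656%

By spousal attribution (R3), Kiran Leclerc is treated as also owning Callum Leclerc's interest in Northgate Pharma AG, giving 73% + 27% = 100%.
Chain via Northgate Pharma AG → Larkspur Foods Inc. → Meridian Partners LP (R1): 100% × 91% × 85% × 16% = 12.376% of Vantage Holdings Ltd.
Chain via Silverbay Industries Corp. → Ashford Mining NL → Ironwood Group plc (R1): 76% × 57% × 65% × 32% = 9.01056% of Vantage Holdings Ltd.
Aggregating (R2): 12.376% + 9.01056% = 21.38656%.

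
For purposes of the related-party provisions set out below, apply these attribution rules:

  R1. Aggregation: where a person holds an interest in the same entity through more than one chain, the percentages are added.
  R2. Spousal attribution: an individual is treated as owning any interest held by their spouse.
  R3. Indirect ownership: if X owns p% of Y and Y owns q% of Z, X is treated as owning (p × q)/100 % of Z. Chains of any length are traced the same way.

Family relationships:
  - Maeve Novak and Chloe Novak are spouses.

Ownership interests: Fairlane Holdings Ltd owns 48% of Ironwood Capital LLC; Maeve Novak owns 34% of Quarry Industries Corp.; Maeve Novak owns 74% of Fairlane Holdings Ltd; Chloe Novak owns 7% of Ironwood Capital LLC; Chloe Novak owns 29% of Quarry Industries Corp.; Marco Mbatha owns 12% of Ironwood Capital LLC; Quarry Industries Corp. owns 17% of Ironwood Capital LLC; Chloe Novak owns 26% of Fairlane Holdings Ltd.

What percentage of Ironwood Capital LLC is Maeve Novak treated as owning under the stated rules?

By spousal attribution (R2), Maeve Novak is treated as also owning Chloe Novak's interest in Quarry Industries Corp, giving 34% + 29% = 63%.
By spousal attribution (R2), Maeve Novak is treated as also owning Chloe Novak's interest in Fairlane Holdings Ltd, giving 74% + 26% = 100%.
By spousal attribution (R2), Maeve Novak is treated as owning Chloe Novak's 7% interest in Ironwood Capital LLC.
Chain via Quarry Industries Corp. (R3): 63% × 17% = 10.71% of Ironwood Capital LLC.
Chain via Fairlane Holdings Ltd (R3): 100% × 48% = 48% of Ironwood Capital LLC.
Direct interest in Ironwood Capital LLC: 7%.
Aggregating (R1): 10.71% + 48% + 7% = 65.71%.

65.71%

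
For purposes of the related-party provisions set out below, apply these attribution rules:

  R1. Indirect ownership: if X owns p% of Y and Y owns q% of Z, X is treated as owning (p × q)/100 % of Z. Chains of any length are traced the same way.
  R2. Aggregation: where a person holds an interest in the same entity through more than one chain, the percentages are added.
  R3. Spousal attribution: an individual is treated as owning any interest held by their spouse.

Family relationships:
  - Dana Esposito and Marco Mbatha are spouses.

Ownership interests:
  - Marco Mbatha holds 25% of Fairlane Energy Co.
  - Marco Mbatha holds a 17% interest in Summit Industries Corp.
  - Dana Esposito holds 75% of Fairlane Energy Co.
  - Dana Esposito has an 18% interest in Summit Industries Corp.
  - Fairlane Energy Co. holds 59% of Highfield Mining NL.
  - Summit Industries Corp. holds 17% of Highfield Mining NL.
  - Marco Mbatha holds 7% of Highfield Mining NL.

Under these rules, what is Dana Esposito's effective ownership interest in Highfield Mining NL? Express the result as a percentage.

71.95%

By spousal attribution (R3), Dana Esposito is treated as also owning Marco Mbatha's interest in Summit Industries Corp, giving 18% + 17% = 35%.
By spousal attribution (R3), Dana Esposito is treated as also owning Marco Mbatha's interest in Fairlane Energy Co, giving 75% + 25% = 100%.
By spousal attribution (R3), Dana Esposito is treated as owning Marco Mbatha's 7% interest in Highfield Mining NL.
Chain via Summit Industries Corp. (R1): 35% × 17% = 5.95% of Highfield Mining NL.
Chain via Fairlane Energy Co. (R1): 100% × 59% = 59% of Highfield Mining NL.
Direct interest in Highfield Mining NL: 7%.
Aggregating (R2): 5.95% + 59% + 7% = 71.95%.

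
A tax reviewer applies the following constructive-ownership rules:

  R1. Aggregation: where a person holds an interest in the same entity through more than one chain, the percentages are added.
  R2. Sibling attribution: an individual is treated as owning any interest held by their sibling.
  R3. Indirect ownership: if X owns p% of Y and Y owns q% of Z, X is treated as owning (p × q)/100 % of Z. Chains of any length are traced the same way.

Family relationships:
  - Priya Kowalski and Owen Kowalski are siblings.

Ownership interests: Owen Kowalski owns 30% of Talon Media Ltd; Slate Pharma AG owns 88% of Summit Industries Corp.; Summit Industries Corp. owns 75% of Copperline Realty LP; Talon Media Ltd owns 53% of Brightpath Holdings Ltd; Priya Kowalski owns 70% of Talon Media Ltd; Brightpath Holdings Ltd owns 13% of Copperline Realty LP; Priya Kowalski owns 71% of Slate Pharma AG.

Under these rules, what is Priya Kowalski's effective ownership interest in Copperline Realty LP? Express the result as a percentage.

53.75%

By sibling attribution (R2), Priya Kowalski is treated as also owning Owen Kowalski's interest in Talon Media Ltd, giving 70% + 30% = 100%.
Chain via Talon Media Ltd → Brightpath Holdings Ltd (R3): 100% × 53% × 13% = 6.89% of Copperline Realty LP.
Chain via Slate Pharma AG → Summit Industries Corp. (R3): 71% × 88% × 75% = 46.86% of Copperline Realty LP.
Aggregating (R1): 6.89% + 46.86% = 53.75%.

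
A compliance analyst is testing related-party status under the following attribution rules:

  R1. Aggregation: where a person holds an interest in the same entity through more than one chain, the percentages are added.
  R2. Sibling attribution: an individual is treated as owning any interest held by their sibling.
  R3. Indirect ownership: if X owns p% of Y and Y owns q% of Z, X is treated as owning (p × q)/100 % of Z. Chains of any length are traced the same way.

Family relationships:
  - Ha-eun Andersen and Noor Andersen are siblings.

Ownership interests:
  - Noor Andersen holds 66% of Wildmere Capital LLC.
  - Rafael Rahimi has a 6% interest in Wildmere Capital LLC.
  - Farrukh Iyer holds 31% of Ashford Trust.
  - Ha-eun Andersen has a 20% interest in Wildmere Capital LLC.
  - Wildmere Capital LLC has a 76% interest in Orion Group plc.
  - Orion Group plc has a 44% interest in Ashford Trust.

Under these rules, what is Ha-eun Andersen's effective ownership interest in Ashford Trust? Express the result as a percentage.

28.7584%

By sibling attribution (R2), Ha-eun Andersen is treated as also owning Noor Andersen's interest in Wildmere Capital LLC, giving 20% + 66% = 86%.
Chain via Wildmere Capital LLC → Orion Group plc (R3): 86% × 76% × 44% = 28.7584% of Ashford Trust.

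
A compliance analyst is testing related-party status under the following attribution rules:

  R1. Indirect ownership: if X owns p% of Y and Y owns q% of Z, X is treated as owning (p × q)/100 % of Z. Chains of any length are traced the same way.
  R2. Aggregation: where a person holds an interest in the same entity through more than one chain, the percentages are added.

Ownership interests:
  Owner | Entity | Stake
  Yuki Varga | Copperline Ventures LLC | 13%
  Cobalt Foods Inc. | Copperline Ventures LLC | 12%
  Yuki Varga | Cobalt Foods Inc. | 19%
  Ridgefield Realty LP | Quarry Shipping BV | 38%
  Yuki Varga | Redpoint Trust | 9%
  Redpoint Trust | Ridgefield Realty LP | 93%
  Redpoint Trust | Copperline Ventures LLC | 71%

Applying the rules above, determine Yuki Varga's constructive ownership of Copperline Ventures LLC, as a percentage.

21.67%

Chain via Redpoint Trust (R1): 9% × 71% = 6.39% of Copperline Ventures LLC.
Chain via Cobalt Foods Inc. (R1): 19% × 12% = 2.28% of Copperline Ventures LLC.
Direct interest in Copperline Ventures LLC: 13%.
Aggregating (R2): 6.39% + 2.28% + 13% = 21.67%.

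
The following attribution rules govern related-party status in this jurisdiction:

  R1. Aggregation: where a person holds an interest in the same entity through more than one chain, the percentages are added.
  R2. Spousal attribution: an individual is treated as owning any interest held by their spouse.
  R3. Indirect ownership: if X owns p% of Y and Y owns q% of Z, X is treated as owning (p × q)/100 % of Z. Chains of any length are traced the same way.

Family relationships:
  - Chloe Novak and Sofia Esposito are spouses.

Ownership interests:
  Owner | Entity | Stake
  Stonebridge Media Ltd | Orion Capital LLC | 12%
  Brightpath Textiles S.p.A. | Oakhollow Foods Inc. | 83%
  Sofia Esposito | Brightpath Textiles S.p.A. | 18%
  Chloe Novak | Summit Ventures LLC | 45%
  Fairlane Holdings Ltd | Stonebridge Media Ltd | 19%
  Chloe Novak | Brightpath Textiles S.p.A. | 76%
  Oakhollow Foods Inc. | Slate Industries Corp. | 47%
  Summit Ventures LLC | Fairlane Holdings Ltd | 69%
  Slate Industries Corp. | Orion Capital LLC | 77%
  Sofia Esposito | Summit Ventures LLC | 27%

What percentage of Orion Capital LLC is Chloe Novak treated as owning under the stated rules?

By spousal attribution (R2), Chloe Novak is treated as also owning Sofia Esposito's interest in Brightpath Textiles S.p.A, giving 76% + 18% = 94%.
By spousal attribution (R2), Chloe Novak is treated as also owning Sofia Esposito's interest in Summit Ventures LLC, giving 45% + 27% = 72%.
Chain via Brightpath Textiles S.p.A. → Oakhollow Foods Inc. → Slate Industries Corp. (R3): 94% × 83% × 47% × 77% = 28.235438% of Orion Capital LLC.
Chain via Summit Ventures LLC → Fairlane Holdings Ltd → Stonebridge Media Ltd (R3): 72% × 69% × 19% × 12% = 1.132704% of Orion Capital LLC.
Aggregating (R1): 28.235438% + 1.132704% = 29.368142%.

29.368142%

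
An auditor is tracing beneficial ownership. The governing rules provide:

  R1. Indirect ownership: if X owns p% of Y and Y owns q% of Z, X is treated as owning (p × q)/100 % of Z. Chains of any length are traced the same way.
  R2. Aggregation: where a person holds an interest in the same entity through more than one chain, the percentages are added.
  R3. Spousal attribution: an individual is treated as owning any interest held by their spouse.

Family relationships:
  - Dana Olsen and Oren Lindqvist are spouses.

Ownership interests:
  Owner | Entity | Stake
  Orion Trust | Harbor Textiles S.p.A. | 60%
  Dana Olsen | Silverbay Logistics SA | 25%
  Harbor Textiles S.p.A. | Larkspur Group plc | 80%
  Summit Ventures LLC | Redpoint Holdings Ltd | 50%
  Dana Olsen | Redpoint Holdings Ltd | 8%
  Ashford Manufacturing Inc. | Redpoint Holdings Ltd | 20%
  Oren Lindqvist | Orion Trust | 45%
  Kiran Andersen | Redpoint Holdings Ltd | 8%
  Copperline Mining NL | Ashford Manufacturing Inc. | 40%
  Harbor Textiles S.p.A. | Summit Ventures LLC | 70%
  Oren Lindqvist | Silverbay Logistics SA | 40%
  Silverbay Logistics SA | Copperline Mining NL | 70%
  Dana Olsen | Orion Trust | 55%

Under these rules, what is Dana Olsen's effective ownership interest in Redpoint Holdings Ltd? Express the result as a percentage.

32.64%

By spousal attribution (R3), Dana Olsen is treated as also owning Oren Lindqvist's interest in Orion Trust, giving 55% + 45% = 100%.
By spousal attribution (R3), Dana Olsen is treated as also owning Oren Lindqvist's interest in Silverbay Logistics SA, giving 25% + 40% = 65%.
Chain via Orion Trust → Harbor Textiles S.p.A. → Summit Ventures LLC (R1): 100% × 60% × 70% × 50% = 21% of Redpoint Holdings Ltd.
Chain via Silverbay Logistics SA → Copperline Mining NL → Ashford Manufacturing Inc. (R1): 65% × 70% × 40% × 20% = 3.64% of Redpoint Holdings Ltd.
Direct interest in Redpoint Holdings Ltd: 8%.
Aggregating (R2): 21% + 3.64% + 8% = 32.64%.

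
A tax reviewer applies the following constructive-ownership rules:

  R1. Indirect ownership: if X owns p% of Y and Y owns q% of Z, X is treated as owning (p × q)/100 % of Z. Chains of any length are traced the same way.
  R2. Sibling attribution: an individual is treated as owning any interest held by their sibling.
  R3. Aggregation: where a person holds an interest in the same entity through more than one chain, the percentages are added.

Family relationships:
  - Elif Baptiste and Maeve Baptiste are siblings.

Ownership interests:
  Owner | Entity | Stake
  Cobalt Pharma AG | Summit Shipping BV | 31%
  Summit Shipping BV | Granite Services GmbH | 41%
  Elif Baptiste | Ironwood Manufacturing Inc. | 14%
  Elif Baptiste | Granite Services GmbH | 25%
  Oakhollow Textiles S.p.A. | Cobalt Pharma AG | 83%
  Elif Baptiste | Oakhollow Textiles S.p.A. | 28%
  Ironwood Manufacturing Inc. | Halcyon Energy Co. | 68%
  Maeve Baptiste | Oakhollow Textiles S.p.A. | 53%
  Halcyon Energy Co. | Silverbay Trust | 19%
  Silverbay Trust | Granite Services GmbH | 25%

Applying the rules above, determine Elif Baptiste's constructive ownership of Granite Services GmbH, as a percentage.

33.997133%

By sibling attribution (R2), Elif Baptiste is treated as also owning Maeve Baptiste's interest in Oakhollow Textiles S.p.A, giving 28% + 53% = 81%.
Chain via Oakhollow Textiles S.p.A. → Cobalt Pharma AG → Summit Shipping BV (R1): 81% × 83% × 31% × 41% = 8.544933% of Granite Services GmbH.
Chain via Ironwood Manufacturing Inc. → Halcyon Energy Co. → Silverbay Trust (R1): 14% × 68% × 19% × 25% = 0.4522% of Granite Services GmbH.
Direct interest in Granite Services GmbH: 25%.
Aggregating (R3): 8.544933% + 0.4522% + 25% = 33.997133%.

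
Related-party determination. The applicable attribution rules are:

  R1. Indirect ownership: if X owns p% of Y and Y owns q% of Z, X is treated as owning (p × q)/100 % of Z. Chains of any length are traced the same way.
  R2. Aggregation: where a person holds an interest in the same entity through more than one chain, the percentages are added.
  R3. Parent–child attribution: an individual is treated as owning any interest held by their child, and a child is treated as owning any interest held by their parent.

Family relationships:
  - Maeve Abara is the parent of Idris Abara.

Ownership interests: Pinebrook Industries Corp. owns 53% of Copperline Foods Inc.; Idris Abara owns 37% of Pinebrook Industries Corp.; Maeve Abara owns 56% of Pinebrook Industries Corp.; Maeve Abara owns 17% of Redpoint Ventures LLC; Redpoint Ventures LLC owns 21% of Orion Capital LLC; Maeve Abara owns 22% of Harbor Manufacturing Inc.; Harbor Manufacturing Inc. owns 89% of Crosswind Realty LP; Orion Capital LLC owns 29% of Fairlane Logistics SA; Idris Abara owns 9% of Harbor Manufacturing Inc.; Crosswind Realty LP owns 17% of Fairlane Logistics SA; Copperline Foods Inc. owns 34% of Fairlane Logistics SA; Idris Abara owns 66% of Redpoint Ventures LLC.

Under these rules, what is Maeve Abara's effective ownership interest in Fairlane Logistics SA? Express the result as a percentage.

By parent–child attribution (R3), Maeve Abara is treated as also owning Idris Abara's interest in Pinebrook Industries Corp, giving 56% + 37% = 93%.
By parent–child attribution (R3), Maeve Abara is treated as also owning Idris Abara's interest in Redpoint Ventures LLC, giving 17% + 66% = 83%.
By parent–child attribution (R3), Maeve Abara is treated as also owning Idris Abara's interest in Harbor Manufacturing Inc, giving 22% + 9% = 31%.
Chain via Pinebrook Industries Corp. → Copperline Foods Inc. (R1): 93% × 53% × 34% = 16.7586% of Fairlane Logistics SA.
Chain via Redpoint Ventures LLC → Orion Capital LLC (R1): 83% × 21% × 29% = 5.0547% of Fairlane Logistics SA.
Chain via Harbor Manufacturing Inc. → Crosswind Realty LP (R1): 31% × 89% × 17% = 4.6903% of Fairlane Logistics SA.
Aggregating (R2): 16.7586% + 5.0547% + 4.6903% = 26.5036%.

26.5036%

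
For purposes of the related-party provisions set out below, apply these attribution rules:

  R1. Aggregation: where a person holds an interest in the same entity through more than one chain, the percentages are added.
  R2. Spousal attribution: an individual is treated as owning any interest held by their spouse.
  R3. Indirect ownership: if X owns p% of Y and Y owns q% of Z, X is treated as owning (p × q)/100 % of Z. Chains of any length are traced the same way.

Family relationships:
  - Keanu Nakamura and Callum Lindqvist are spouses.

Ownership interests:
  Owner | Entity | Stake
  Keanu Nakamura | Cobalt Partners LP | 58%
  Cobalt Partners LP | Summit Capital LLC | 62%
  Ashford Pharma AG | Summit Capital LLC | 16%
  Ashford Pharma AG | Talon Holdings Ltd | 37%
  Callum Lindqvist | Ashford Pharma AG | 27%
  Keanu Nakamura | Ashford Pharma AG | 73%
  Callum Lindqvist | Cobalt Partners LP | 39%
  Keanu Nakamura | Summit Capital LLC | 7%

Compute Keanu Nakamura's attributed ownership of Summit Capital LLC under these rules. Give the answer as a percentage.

83.14%

By spousal attribution (R2), Keanu Nakamura is treated as also owning Callum Lindqvist's interest in Ashford Pharma AG, giving 73% + 27% = 100%.
By spousal attribution (R2), Keanu Nakamura is treated as also owning Callum Lindqvist's interest in Cobalt Partners LP, giving 58% + 39% = 97%.
Chain via Ashford Pharma AG (R3): 100% × 16% = 16% of Summit Capital LLC.
Chain via Cobalt Partners LP (R3): 97% × 62% = 60.14% of Summit Capital LLC.
Direct interest in Summit Capital LLC: 7%.
Aggregating (R1): 16% + 60.14% + 7% = 83.14%.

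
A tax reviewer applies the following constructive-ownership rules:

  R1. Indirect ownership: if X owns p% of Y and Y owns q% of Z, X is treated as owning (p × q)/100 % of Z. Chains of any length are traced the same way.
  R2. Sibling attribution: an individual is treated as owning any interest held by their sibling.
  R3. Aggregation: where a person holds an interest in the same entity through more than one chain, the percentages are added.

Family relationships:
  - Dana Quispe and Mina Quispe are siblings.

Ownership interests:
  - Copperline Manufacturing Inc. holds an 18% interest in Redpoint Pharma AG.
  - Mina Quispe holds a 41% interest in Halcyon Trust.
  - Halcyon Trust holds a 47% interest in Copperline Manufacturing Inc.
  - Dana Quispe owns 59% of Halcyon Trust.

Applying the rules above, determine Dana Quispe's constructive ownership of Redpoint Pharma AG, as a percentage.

8.46%

By sibling attribution (R2), Dana Quispe is treated as also owning Mina Quispe's interest in Halcyon Trust, giving 59% + 41% = 100%.
Chain via Halcyon Trust → Copperline Manufacturing Inc. (R1): 100% × 47% × 18% = 8.46% of Redpoint Pharma AG.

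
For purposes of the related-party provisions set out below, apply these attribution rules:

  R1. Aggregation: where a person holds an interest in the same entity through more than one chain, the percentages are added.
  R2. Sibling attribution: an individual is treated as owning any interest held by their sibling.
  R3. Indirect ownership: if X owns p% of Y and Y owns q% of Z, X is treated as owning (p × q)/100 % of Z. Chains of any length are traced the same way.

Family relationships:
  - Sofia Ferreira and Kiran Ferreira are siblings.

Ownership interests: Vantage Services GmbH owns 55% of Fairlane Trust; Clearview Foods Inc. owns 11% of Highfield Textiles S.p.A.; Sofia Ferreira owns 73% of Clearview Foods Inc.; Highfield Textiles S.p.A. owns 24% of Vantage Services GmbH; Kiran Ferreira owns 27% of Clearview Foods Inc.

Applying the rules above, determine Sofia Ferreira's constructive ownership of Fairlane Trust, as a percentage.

By sibling attribution (R2), Sofia Ferreira is treated as also owning Kiran Ferreira's interest in Clearview Foods Inc, giving 73% + 27% = 100%.
Chain via Clearview Foods Inc. → Highfield Textiles S.p.A. → Vantage Services GmbH (R3): 100% × 11% × 24% × 55% = 1.452% of Fairlane Trust.

1.452%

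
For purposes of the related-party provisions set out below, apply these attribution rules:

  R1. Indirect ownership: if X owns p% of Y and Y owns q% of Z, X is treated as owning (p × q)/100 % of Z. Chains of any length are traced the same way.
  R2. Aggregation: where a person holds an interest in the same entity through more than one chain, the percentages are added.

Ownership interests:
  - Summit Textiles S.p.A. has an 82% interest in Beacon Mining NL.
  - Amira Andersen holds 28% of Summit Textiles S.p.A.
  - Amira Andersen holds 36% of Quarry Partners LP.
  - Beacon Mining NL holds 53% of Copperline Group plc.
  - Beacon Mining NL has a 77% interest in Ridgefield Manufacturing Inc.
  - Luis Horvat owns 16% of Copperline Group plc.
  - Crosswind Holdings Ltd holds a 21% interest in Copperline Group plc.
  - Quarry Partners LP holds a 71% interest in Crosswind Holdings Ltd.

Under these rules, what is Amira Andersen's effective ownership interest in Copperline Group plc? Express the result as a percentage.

17.5364%

Chain via Quarry Partners LP → Crosswind Holdings Ltd (R1): 36% × 71% × 21% = 5.3676% of Copperline Group plc.
Chain via Summit Textiles S.p.A. → Beacon Mining NL (R1): 28% × 82% × 53% = 12.1688% of Copperline Group plc.
Aggregating (R2): 5.3676% + 12.1688% = 17.5364%.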